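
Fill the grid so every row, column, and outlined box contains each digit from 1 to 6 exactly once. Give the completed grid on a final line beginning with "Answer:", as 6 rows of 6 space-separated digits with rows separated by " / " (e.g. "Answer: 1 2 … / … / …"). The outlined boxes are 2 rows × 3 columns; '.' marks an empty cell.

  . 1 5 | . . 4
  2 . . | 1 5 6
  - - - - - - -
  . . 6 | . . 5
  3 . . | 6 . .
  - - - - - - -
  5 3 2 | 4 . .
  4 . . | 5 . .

Step 1. [r5c6∈{1}] nothing but 1 survives at r5c6, so r5c6=1.
Step 2. [r4c6∈{2}] r4c6 has the single candidate 2 ⇒ r4c6=2.
Step 3. [r2c2∈{4}] only 4 remains possible at r2c2. So r2c2=4.
Step 4. [r6c5∈{2,3,6}] 2 has one home in row 6: r6c5, so r6c5=2.
Step 5. [r3c5∈{1,3,4}] row 3 places 4 nowhere but r3c5 ⇒ r3c5=4.
Step 6. [r6c3∈{1}] nothing but 1 survives at r6c3, so r6c3=1.
Step 7. [r1c5∈{3}] r1c5 is down to just 3 ⇒ r1c5=3.
Step 8. [r6c6∈{3}] nothing but 3 survives at r6c6. So r6c6=3.
Step 9. [r2c3∈{3}] only 3 remains possible at r2c3 ⇒ r2c3=3.
Step 10. [r3c4∈{3}] r3c4's peers cover all but 3, so r3c4=3.
Step 11. [r4c3∈{4}] r4c3 is down to just 4 ⇒ r4c3=4.
Step 12. [r3c1∈{1}] only 1 remains possible at r3c1. So r3c1=1.
Step 13. [r4c2∈{5}] r4c2 is down to just 5. So r4c2=5.
Step 14. [r3c2∈{2}] r3c2's peers cover all but 2, so r3c2=2.
Step 15. [r1c4∈{2}] only 2 remains possible at r1c4. So r1c4=2.
Step 16. [r1c1∈{6}] r1c1's peers cover all but 6. So r1c1=6.
Step 17. [r6c2∈{6}] r6c2 has the single candidate 6. So r6c2=6.
Step 18. [r5c5∈{6}] nothing but 6 survives at r5c5. So r5c5=6.
Step 19. [r4c5∈{1}] r4c5's peers cover all but 1, so r4c5=1.

Answer: 6 1 5 2 3 4 / 2 4 3 1 5 6 / 1 2 6 3 4 5 / 3 5 4 6 1 2 / 5 3 2 4 6 1 / 4 6 1 5 2 3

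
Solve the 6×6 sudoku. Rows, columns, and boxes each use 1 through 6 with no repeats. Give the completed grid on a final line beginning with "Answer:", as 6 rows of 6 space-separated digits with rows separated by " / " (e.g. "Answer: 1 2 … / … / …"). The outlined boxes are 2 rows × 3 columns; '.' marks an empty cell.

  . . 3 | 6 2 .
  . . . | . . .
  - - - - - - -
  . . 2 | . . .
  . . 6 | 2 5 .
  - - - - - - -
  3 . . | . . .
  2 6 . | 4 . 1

Step 1. [r5c4∈{5}] only 5 remains possible at r5c4, so r5c4=5.
Step 2. [r2c2∈{1,2,4,5}] row 2 places 2 nowhere but r2c2, so r2c2=2.
Step 3. [r2c1∈{1,4,5,6}] across row 2, 6 lands solely at r2c1. So r2c1=6.
Step 4. [r6c5∈{3}] nothing but 3 survives at r6c5, so r6c5=3.
Step 5. [r5c5∈{6}] r5c5 has the single candidate 6. So r5c5=6.
Step 6. [r3c6∈{3,4,6}] 6 has one home in row 3: r3c6. So r3c6=6.
Step 7. [r6c3∈{5}] r6c3 has the single candidate 5 ⇒ r6c3=5.
Step 8. [r2c6∈{3,4,5}] row 2 places 5 nowhere but r2c6, so r2c6=5.
Step 9. [r1c6∈{4}] r1c6 is down to just 4 ⇒ r1c6=4.
Step 10. [r3c5∈{1,4}] r3c5 is the only open cell in col 5 admitting 4 ⇒ r3c5=4.
Step 11. [r3c4∈{1,3}] r3c4 is the only open cell in box 4 admitting 1, so r3c4=1.
Step 12. [r3c2∈{3,5}] across row 3, 3 lands solely at r3c2, so r3c2=3.
Step 13. [r2c3∈{1,4}] in row 2, 4 fits only at r2c3 ⇒ r2c3=4.
Step 14. [r1c2∈{1,5}] col 2 places 5 nowhere but r1c2. So r1c2=5.
Step 15. [r4c1∈{1,4}] col 1 places 4 nowhere but r4c1 ⇒ r4c1=4.
Step 16. [r5c3∈{1}] r5c3's peers cover all but 1. So r5c3=1.
Step 17. [r5c6∈{2}] only 2 remains possible at r5c6 ⇒ r5c6=2.
Step 18. [r2c4∈{3}] only 3 remains possible at r2c4. So r2c4=3.
Step 19. [r4c2∈{1}] r4c2 is down to just 1 ⇒ r4c2=1.
Step 20. [r3c1∈{5}] r3c1 is down to just 5 ⇒ r3c1=5.
Step 21. [r4c6∈{3}] r4c6's peers cover all but 3. So r4c6=3.
Step 22. [r2c5∈{1}] r2c5's peers cover all but 1. So r2c5=1.
Step 23. [r1c1∈{1}] nothing but 1 survives at r1c1. So r1c1=1.
Step 24. [r5c2∈{4}] r5c2 has the single candidate 4. So r5c2=4.

Answer: 1 5 3 6 2 4 / 6 2 4 3 1 5 / 5 3 2 1 4 6 / 4 1 6 2 5 3 / 3 4 1 5 6 2 / 2 6 5 4 3 1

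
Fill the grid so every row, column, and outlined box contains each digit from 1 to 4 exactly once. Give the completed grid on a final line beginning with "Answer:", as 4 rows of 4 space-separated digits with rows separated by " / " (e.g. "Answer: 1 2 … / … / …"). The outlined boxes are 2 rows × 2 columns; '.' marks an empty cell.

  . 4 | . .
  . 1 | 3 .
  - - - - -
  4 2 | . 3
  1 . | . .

Step 1. [r2c1∈{2}] r2c1 has the single candidate 2. So r2c1=2.
Step 2. [r4c3∈{2,4}] 4 has one home in col 3: r4c3 ⇒ r4c3=4.
Step 3. [r1c4∈{1,2}] r1c4 is the only open cell in col 4 admitting 1. So r1c4=1.
Step 4. [r3c3∈{1}] only 1 remains possible at r3c3 ⇒ r3c3=1.
Step 5. [r2c4∈{4}] nothing but 4 survives at r2c4 ⇒ r2c4=4.
Step 6. [r1c3∈{2}] r1c3 has the single candidate 2. So r1c3=2.
Step 7. [r4c2∈{3}] r4c2's peers cover all but 3, so r4c2=3.
Step 8. [r4c4∈{2}] r4c4's peers cover all but 2 ⇒ r4c4=2.
Step 9. [r1c1∈{3}] r1c1 is down to just 3. So r1c1=3.

Answer: 3 4 2 1 / 2 1 3 4 / 4 2 1 3 / 1 3 4 2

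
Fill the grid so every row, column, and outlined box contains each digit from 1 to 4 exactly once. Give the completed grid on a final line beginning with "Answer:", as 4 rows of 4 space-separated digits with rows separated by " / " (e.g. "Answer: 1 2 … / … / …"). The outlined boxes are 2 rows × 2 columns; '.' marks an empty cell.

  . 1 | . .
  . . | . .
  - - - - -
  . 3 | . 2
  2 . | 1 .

Step 1. [r3c3∈{4}] r3c3's peers cover all but 4, so r3c3=4.
Step 2. [r4c4∈{3}] nothing but 3 survives at r4c4. So r4c4=3.
Step 3. [r1c4∈{4}] only 4 remains possible at r1c4, so r1c4=4.
Step 4. [r2c2∈{2,4}] r2c2 is the only open cell in col 2 admitting 2, so r2c2=2.
Step 5. [r2c3∈{3}] r2c3 has the single candidate 3. So r2c3=3.
Step 6. [r4c2∈{4}] nothing but 4 survives at r4c2. So r4c2=4.
Step 7. [r1c1∈{3}] r1c1 has the single candidate 3 ⇒ r1c1=3.
Step 8. [r2c4∈{1}] r2c4 has the single candidate 1. So r2c4=1.
Step 9. [r3c1∈{1}] only 1 remains possible at r3c1, so r3c1=1.
Step 10. [r2c1∈{4}] r2c1's peers cover all but 4 ⇒ r2c1=4.
Step 11. [r1c3∈{2}] r1c3 has the single candidate 2. So r1c3=2.

Answer: 3 1 2 4 / 4 2 3 1 / 1 3 4 2 / 2 4 1 3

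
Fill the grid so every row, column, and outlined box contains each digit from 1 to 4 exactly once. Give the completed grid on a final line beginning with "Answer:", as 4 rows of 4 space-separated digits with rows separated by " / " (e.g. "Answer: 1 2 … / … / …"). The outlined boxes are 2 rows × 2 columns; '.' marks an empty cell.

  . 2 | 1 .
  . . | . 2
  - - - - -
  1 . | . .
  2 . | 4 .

Step 1. [r2c3∈{3}] r2c3 is down to just 3. So r2c3=3.
Step 2. [r2c1∈{4}] r2c1 is down to just 4 ⇒ r2c1=4.
Step 3. [r4c2∈{3}] nothing but 3 survives at r4c2. So r4c2=3.
Step 4. [r3c2∈{4}] r3c2 has the single candidate 4. So r3c2=4.
Step 5. [r3c3∈{2}] r3c3 is down to just 2, so r3c3=2.
Step 6. [r1c4∈{4}] r1c4 has the single candidate 4, so r1c4=4.
Step 7. [r2c2∈{1}] r2c2 has the single candidate 1, so r2c2=1.
Step 8. [r3c4∈{3}] r3c4 has the single candidate 3, so r3c4=3.
Step 9. [r4c4∈{1}] r4c4's peers cover all but 1. So r4c4=1.
Step 10. [r1c1∈{3}] r1c1's peers cover all but 3, so r1c1=3.

Answer: 3 2 1 4 / 4 1 3 2 / 1 4 2 3 / 2 3 4 1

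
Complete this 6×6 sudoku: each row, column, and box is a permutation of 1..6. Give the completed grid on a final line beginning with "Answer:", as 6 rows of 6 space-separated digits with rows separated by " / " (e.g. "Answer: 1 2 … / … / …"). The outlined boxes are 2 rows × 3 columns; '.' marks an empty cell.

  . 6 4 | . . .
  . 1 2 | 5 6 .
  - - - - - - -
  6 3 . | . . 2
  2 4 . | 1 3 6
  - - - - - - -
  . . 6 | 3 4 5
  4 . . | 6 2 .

Step 1. [r4c3∈{5}] r4c3 has the single candidate 5, so r4c3=5.
Step 2. [r2c1∈{3}] only 3 remains possible at r2c1 ⇒ r2c1=3.
Step 3. [r6c6∈{1}] nothing but 1 survives at r6c6. So r6c6=1.
Step 4. [r1c6∈{3}] r1c6 has the single candidate 3 ⇒ r1c6=3.
Step 5. [r3c4∈{4}] r3c4 is down to just 4 ⇒ r3c4=4.
Step 6. [r2c6∈{4}] r2c6's peers cover all but 4 ⇒ r2c6=4.
Step 7. [r1c1∈{5}] nothing but 5 survives at r1c1, so r1c1=5.
Step 8. [r3c5∈{5}] r3c5 is down to just 5 ⇒ r3c5=5.
Step 9. [r3c3∈{1}] r3c3 has the single candidate 1 ⇒ r3c3=1.
Step 10. [r6c3∈{3}] only 3 remains possible at r6c3 ⇒ r6c3=3.
Step 11. [r1c5∈{1}] r1c5 is down to just 1, so r1c5=1.
Step 12. [r1c4∈{2}] r1c4's peers cover all but 2, so r1c4=2.
Step 13. [r6c2∈{5}] only 5 remains possible at r6c2 ⇒ r6c2=5.
Step 14. [r5c1∈{1}] r5c1 is down to just 1, so r5c1=1.
Step 15. [r5c2∈{2}] r5c2 is down to just 2. So r5c2=2.

Answer: 5 6 4 2 1 3 / 3 1 2 5 6 4 / 6 3 1 4 5 2 / 2 4 5 1 3 6 / 1 2 6 3 4 5 / 4 5 3 6 2 1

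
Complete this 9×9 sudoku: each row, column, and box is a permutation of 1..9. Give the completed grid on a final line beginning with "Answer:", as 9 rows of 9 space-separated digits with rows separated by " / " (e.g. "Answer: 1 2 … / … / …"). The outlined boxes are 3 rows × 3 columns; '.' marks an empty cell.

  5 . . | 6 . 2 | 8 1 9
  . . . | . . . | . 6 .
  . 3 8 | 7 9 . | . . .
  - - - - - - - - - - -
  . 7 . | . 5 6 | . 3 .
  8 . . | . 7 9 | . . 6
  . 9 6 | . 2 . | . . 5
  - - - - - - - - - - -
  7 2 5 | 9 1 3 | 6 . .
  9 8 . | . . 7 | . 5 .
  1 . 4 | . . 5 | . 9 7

Step 1. [r2c7∈{2,3,4,5,7}] across box 3, 7 lands solely at r2c7. So r2c7=7.
Step 2. [r2c9∈{2,3,4}] box 3 places 3 nowhere but r2c9 ⇒ r2c9=3.
Step 3. [r1c2∈{4}] only 4 remains possible at r1c2, so r1c2=4.
Step 4. [r3c6∈{1,4}] row 3 places 1 nowhere but r3c6 ⇒ r3c6=1.
Step 5. [r4c7∈{1,2,4,9}] across row 4, 9 lands solely at r4c7, so r4c7=9.
Step 6. [r2c1∈{2}] r2c1 has the single candidate 2 ⇒ r2c1=2.
Step 7. [r6c1∈{3,4}] in col 1, 3 fits only at r6c1 ⇒ r6c1=3.
Step 8. [r5c4∈{1,3,4}] 3 has one home in row 5: r5c4 ⇒ r5c4=3.
Step 9. [r3c7∈{2,4,5}] r3c7 is the only open cell in row 3 admitting 5 ⇒ r3c7=5.
Step 10. [r6c8∈{4,7,8}] row 6 places 7 nowhere but r6c8. So r6c8=7.
Step 11. [r4c9∈{1,2,4,8}] across box 6, 8 lands solely at r4c9. So r4c9=8.
Step 12. [r7c9∈{4}] only 4 remains possible at r7c9, so r7c9=4.
Step 13. [r2c2∈{1}] only 1 remains possible at r2c2. So r2c2=1.
Step 14. [r4c3∈{1,2}] r4c3 is the only open cell in row 4 admitting 2. So r4c3=2.
Step 15. [r8c5∈{4,6}] 6 has one home in row 8: r8c5, so r8c5=6.
Step 16. [r8c4∈{2,4}] r8c4 is the only open cell in row 8 admitting 4 ⇒ r8c4=4.
Step 17. [r6c6∈{4,8}] box 5 places 4 nowhere but r6c6 ⇒ r6c6=4.
Step 18. [r6c4∈{1,8}] row 6 places 8 nowhere but r6c4. So r6c4=8.
Step 19. [r5c7∈{1,2,4}] 4 has one home in col 7: r5c7 ⇒ r5c7=4.
Step 20. [r3c9∈{2}] only 2 remains possible at r3c9, so r3c9=2.
Step 21. [r8c7∈{1,2,3}] 2 has one home in row 8: r8c7. So r8c7=2.
Step 22. [r2c5∈{4,8}] 4 has one home in row 2: r2c5. So r2c5=4.
Step 23. [r9c7∈{3}] r9c7 has the single candidate 3 ⇒ r9c7=3.
Step 24. [r1c3∈{7}] r1c3 is down to just 7, so r1c3=7.
Step 25. [r5c3∈{1}] nothing but 1 survives at r5c3 ⇒ r5c3=1.
Step 26. [r3c1∈{6}] r3c1 has the single candidate 6. So r3c1=6.
Step 27. [r2c6∈{8}] r2c6's peers cover all but 8, so r2c6=8.
Step 28. [r5c2∈{5}] r5c2 is down to just 5 ⇒ r5c2=5.
Step 29. [r9c4∈{2}] r9c4 is down to just 2 ⇒ r9c4=2.
Step 30. [r2c4∈{5}] r2c4 is down to just 5 ⇒ r2c4=5.
Step 31. [r2c3∈{9}] r2c3 is down to just 9 ⇒ r2c3=9.
Step 32. [r8c3∈{3}] only 3 remains possible at r8c3. So r8c3=3.
Step 33. [r9c5∈{8}] only 8 remains possible at r9c5. So r9c5=8.
Step 34. [r8c9∈{1}] only 1 remains possible at r8c9, so r8c9=1.
Step 35. [r9c2∈{6}] r9c2 has the single candidate 6 ⇒ r9c2=6.
Step 36. [r4c4∈{1}] only 1 remains possible at r4c4 ⇒ r4c4=1.
Step 37. [r4c1∈{4}] nothing but 4 survives at r4c1, so r4c1=4.
Step 38. [r7c8∈{8}] nothing but 8 survives at r7c8. So r7c8=8.
Step 39. [r5c8∈{2}] nothing but 2 survives at r5c8, so r5c8=2.
Step 40. [r6c7∈{1}] only 1 remains possible at r6c7, so r6c7=1.
Step 41. [r3c8∈{4}] only 4 remains possible at r3c8. So r3c8=4.
Step 42. [r1c5∈{3}] r1c5 has the single candidate 3, so r1c5=3.

Answer: 5 4 7 6 3 2 8 1 9 / 2 1 9 5 4 8 7 6 3 / 6 3 8 7 9 1 5 4 2 / 4 7 2 1 5 6 9 3 8 / 8 5 1 3 7 9 4 2 6 / 3 9 6 8 2 4 1 7 5 / 7 2 5 9 1 3 6 8 4 / 9 8 3 4 6 7 2 5 1 / 1 6 4 2 8 5 3 9 7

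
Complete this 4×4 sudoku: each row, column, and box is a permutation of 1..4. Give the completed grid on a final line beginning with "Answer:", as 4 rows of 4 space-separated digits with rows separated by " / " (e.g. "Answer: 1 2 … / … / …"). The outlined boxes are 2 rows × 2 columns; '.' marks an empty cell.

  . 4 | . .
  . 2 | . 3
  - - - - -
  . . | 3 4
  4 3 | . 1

Step 1. [r2c1∈{1}] r2c1 has the single candidate 1 ⇒ r2c1=1.
Step 2. [r4c3∈{2}] r4c3 has the single candidate 2 ⇒ r4c3=2.
Step 3. [r2c3∈{4}] r2c3's peers cover all but 4 ⇒ r2c3=4.
Step 4. [r3c1∈{2}] r3c1 has the single candidate 2 ⇒ r3c1=2.
Step 5. [r1c3∈{1}] r1c3 has the single candidate 1. So r1c3=1.
Step 6. [r1c1∈{3}] r1c1's peers cover all but 3 ⇒ r1c1=3.
Step 7. [r3c2∈{1}] only 1 remains possible at r3c2. So r3c2=1.
Step 8. [r1c4∈{2}] r1c4's peers cover all but 2. So r1c4=2.

Answer: 3 4 1 2 / 1 2 4 3 / 2 1 3 4 / 4 3 2 1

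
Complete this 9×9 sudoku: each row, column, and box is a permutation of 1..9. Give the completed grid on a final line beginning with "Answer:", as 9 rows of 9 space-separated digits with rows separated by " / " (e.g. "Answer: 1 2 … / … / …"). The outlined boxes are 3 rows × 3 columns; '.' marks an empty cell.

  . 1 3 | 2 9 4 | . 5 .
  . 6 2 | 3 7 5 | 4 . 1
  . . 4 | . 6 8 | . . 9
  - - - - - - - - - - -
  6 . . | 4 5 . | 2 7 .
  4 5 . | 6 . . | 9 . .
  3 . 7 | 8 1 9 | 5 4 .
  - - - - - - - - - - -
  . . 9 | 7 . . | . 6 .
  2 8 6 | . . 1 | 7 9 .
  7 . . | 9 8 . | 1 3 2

Step 1. [r8c5∈{3,4}] in row 8, 3 fits only at r8c5 ⇒ r8c5=3.
Step 2. [r2c8∈{8}] r2c8's peers cover all but 8 ⇒ r2c8=8.
Step 3. [r7c5∈{2,4}] in col 5, 4 fits only at r7c5, so r7c5=4.
Step 4. [r4c3∈{1,8}] 1 has one home in row 4: r4c3, so r4c3=1.
Step 5. [r4c9∈{3,8}] across row 4, 8 lands solely at r4c9. So r4c9=8.
Step 6. [r5c6∈{2,3,7}] row 5 places 7 nowhere but r5c6 ⇒ r5c6=7.
Step 7. [r7c9∈{5}] r7c9 is down to just 5 ⇒ r7c9=5.
Step 8. [r1c7∈{6}] only 6 remains possible at r1c7 ⇒ r1c7=6.
Step 9. [r5c9∈{3}] r5c9 has the single candidate 3. So r5c9=3.
Step 10. [r6c9∈{6}] r6c9's peers cover all but 6, so r6c9=6.
Step 11. [r5c3∈{8}] nothing but 8 survives at r5c3. So r5c3=8.
Step 12. [r5c5∈{2}] r5c5 has the single candidate 2, so r5c5=2.
Step 13. [r4c6∈{3}] r4c6's peers cover all but 3. So r4c6=3.
Step 14. [r3c8∈{2}] nothing but 2 survives at r3c8. So r3c8=2.
Step 15. [r3c4∈{1}] r3c4's peers cover all but 1, so r3c4=1.
Step 16. [r2c1∈{9}] r2c1's peers cover all but 9 ⇒ r2c1=9.
Step 17. [r8c4∈{5}] r8c4 has the single candidate 5, so r8c4=5.
Step 18. [r6c2∈{2}] only 2 remains possible at r6c2. So r6c2=2.
Step 19. [r5c8∈{1}] nothing but 1 survives at r5c8 ⇒ r5c8=1.
Step 20. [r7c7∈{8}] r7c7's peers cover all but 8 ⇒ r7c7=8.
Step 21. [r7c2∈{3}] r7c2's peers cover all but 3 ⇒ r7c2=3.
Step 22. [r1c1∈{8}] nothing but 8 survives at r1c1 ⇒ r1c1=8.
Step 23. [r3c1∈{5}] r3c1's peers cover all but 5 ⇒ r3c1=5.
Step 24. [r7c6∈{2}] r7c6 is down to just 2, so r7c6=2.
Step 25. [r7c1∈{1}] r7c1's peers cover all but 1 ⇒ r7c1=1.
Step 26. [r4c2∈{9}] r4c2 is down to just 9, so r4c2=9.
Step 27. [r9c6∈{6}] r9c6's peers cover all but 6, so r9c6=6.
Step 28. [r9c2∈{4}] nothing but 4 survives at r9c2 ⇒ r9c2=4.
Step 29. [r3c7∈{3}] only 3 remains possible at r3c7. So r3c7=3.
Step 30. [r9c3∈{5}] only 5 remains possible at r9c3 ⇒ r9c3=5.
Step 31. [r8c9∈{4}] r8c9's peers cover all but 4 ⇒ r8c9=4.
Step 32. [r1c9∈{7}] r1c9 has the single candidate 7. So r1c9=7.
Step 33. [r3c2∈{7}] r3c2 has the single candidate 7 ⇒ r3c2=7.

Answer: 8 1 3 2 9 4 6 5 7 / 9 6 2 3 7 5 4 8 1 / 5 7 4 1 6 8 3 2 9 / 6 9 1 4 5 3 2 7 8 / 4 5 8 6 2 7 9 1 3 / 3 2 7 8 1 9 5 4 6 / 1 3 9 7 4 2 8 6 5 / 2 8 6 5 3 1 7 9 4 / 7 4 5 9 8 6 1 3 2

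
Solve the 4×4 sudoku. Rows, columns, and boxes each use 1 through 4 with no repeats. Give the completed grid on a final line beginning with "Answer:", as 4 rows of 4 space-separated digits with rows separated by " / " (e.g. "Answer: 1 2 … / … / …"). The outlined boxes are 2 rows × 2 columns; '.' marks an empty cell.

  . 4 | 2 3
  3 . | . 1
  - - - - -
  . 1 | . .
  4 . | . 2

Step 1. [r3c3∈{3,4}] row 3 places 3 nowhere but r3c3 ⇒ r3c3=3.
Step 2. [r3c1∈{2}] r3c1 is down to just 2. So r3c1=2.
Step 3. [r2c2∈{2}] r2c2 is down to just 2. So r2c2=2.
Step 4. [r2c3∈{4}] only 4 remains possible at r2c3 ⇒ r2c3=4.
Step 5. [r1c1∈{1}] nothing but 1 survives at r1c1. So r1c1=1.
Step 6. [r3c4∈{4}] nothing but 4 survives at r3c4, so r3c4=4.
Step 7. [r4c2∈{3}] r4c2 is down to just 3 ⇒ r4c2=3.
Step 8. [r4c3∈{1}] r4c3 has the single candidate 1 ⇒ r4c3=1.

Answer: 1 4 2 3 / 3 2 4 1 / 2 1 3 4 / 4 3 1 2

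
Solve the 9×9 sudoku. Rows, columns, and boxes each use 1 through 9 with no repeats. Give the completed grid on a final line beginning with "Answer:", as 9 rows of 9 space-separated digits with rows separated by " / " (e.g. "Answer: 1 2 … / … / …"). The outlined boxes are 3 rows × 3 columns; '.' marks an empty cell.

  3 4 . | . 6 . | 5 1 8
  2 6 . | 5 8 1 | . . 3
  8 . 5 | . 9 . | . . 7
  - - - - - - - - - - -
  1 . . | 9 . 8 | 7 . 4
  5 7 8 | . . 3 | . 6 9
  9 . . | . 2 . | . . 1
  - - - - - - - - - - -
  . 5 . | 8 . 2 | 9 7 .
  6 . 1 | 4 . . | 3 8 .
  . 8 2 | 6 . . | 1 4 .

Step 1. [r1c6∈{7}] r1c6 is down to just 7. So r1c6=7.
Step 2. [r6c3∈{3,4,6}] box 4 places 4 nowhere but r6c3 ⇒ r6c3=4.
Step 3. [r4c5∈{5}] r4c5's peers cover all but 5 ⇒ r4c5=5.
Step 4. [r6c2∈{3}] nothing but 3 survives at r6c2, so r6c2=3.
Step 5. [r3c8∈{2}] r3c8's peers cover all but 2 ⇒ r3c8=2.
Step 6. [r9c5∈{3,7}] row 9 places 3 nowhere but r9c5 ⇒ r9c5=3.
Step 7. [r9c6∈{5,9}] in row 9, 9 fits only at r9c6. So r9c6=9.
Step 8. [r2c3∈{7,9}] 7 has one home in row 2: r2c3, so r2c3=7.
Step 9. [r8c9∈{2,5}] row 8 places 2 nowhere but r8c9 ⇒ r8c9=2.
Step 10. [r3c6∈{4}] r3c6 is down to just 4, so r3c6=4.
Step 11. [r5c4∈{1}] only 1 remains possible at r5c4, so r5c4=1.
Step 12. [r6c6∈{6}] r6c6 is down to just 6. So r6c6=6.
Step 13. [r7c1∈{4}] r7c1 is down to just 4 ⇒ r7c1=4.
Step 14. [r9c1∈{7}] r9c1 is down to just 7 ⇒ r9c1=7.
Step 15. [r5c7∈{2}] r5c7 has the single candidate 2, so r5c7=2.
Step 16. [r9c9∈{5}] only 5 remains possible at r9c9 ⇒ r9c9=5.
Step 17. [r6c8∈{5}] r6c8 has the single candidate 5, so r6c8=5.
Step 18. [r6c7∈{8}] nothing but 8 survives at r6c7 ⇒ r6c7=8.
Step 19. [r1c4∈{2}] only 2 remains possible at r1c4 ⇒ r1c4=2.
Step 20. [r8c2∈{9}] nothing but 9 survives at r8c2 ⇒ r8c2=9.
Step 21. [r2c7∈{4}] nothing but 4 survives at r2c7. So r2c7=4.
Step 22. [r3c7∈{6}] only 6 remains possible at r3c7, so r3c7=6.
Step 23. [r4c3∈{6}] r4c3's peers cover all but 6. So r4c3=6.
Step 24. [r8c6∈{5}] only 5 remains possible at r8c6, so r8c6=5.
Step 25. [r3c4∈{3}] r3c4's peers cover all but 3 ⇒ r3c4=3.
Step 26. [r8c5∈{7}] nothing but 7 survives at r8c5 ⇒ r8c5=7.
Step 27. [r1c3∈{9}] only 9 remains possible at r1c3. So r1c3=9.
Step 28. [r4c2∈{2}] only 2 remains possible at r4c2, so r4c2=2.
Step 29. [r7c3∈{3}] r7c3's peers cover all but 3. So r7c3=3.
Step 30. [r3c2∈{1}] r3c2 is down to just 1, so r3c2=1.
Step 31. [r4c8∈{3}] only 3 remains possible at r4c8. So r4c8=3.
Step 32. [r6c4∈{7}] r6c4 is down to just 7 ⇒ r6c4=7.
Step 33. [r2c8∈{9}] r2c8's peers cover all but 9 ⇒ r2c8=9.
Step 34. [r7c5∈{1}] r7c5 has the single candidate 1 ⇒ r7c5=1.
Step 35. [r5c5∈{4}] r5c5 has the single candidate 4, so r5c5=4.
Step 36. [r7c9∈{6}] r7c9 has the single candidate 6 ⇒ r7c9=6.

Answer: 3 4 9 2 6 7 5 1 8 / 2 6 7 5 8 1 4 9 3 / 8 1 5 3 9 4 6 2 7 / 1 2 6 9 5 8 7 3 4 / 5 7 8 1 4 3 2 6 9 / 9 3 4 7 2 6 8 5 1 / 4 5 3 8 1 2 9 7 6 / 6 9 1 4 7 5 3 8 2 / 7 8 2 6 3 9 1 4 5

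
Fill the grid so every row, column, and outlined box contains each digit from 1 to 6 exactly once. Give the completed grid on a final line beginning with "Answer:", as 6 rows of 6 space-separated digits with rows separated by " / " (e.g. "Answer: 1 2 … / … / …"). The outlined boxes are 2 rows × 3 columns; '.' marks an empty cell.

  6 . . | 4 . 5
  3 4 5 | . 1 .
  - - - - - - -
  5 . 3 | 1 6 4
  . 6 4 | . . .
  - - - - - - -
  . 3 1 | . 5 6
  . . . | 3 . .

Step 1. [r5c4∈{2}] r5c4 is down to just 2. So r5c4=2.
Step 2. [r1c3∈{2}] nothing but 2 survives at r1c3, so r1c3=2.
Step 3. [r4c5∈{2,3}] across col 5, 2 lands solely at r4c5 ⇒ r4c5=2.
Step 4. [r6c1∈{2,4}] col 1 places 2 nowhere but r6c1. So r6c1=2.
Step 5. [r3c2∈{2}] nothing but 2 survives at r3c2. So r3c2=2.
Step 6. [r6c6∈{1}] r6c6's peers cover all but 1 ⇒ r6c6=1.
Step 7. [r4c4∈{5}] r4c4 is down to just 5, so r4c4=5.
Step 8. [r6c2∈{5}] only 5 remains possible at r6c2. So r6c2=5.
Step 9. [r5c1∈{4}] only 4 remains possible at r5c1. So r5c1=4.
Step 10. [r1c2∈{1}] nothing but 1 survives at r1c2 ⇒ r1c2=1.
Step 11. [r2c4∈{6}] r2c4's peers cover all but 6 ⇒ r2c4=6.
Step 12. [r4c1∈{1}] r4c1 has the single candidate 1 ⇒ r4c1=1.
Step 13. [r2c6∈{2}] r2c6's peers cover all but 2, so r2c6=2.
Step 14. [r4c6∈{3}] r4c6 is down to just 3 ⇒ r4c6=3.
Step 15. [r6c5∈{4}] only 4 remains possible at r6c5, so r6c5=4.
Step 16. [r1c5∈{3}] r1c5's peers cover all but 3 ⇒ r1c5=3.
Step 17. [r6c3∈{6}] nothing but 6 survives at r6c3 ⇒ r6c3=6.

Answer: 6 1 2 4 3 5 / 3 4 5 6 1 2 / 5 2 3 1 6 4 / 1 6 4 5 2 3 / 4 3 1 2 5 6 / 2 5 6 3 4 1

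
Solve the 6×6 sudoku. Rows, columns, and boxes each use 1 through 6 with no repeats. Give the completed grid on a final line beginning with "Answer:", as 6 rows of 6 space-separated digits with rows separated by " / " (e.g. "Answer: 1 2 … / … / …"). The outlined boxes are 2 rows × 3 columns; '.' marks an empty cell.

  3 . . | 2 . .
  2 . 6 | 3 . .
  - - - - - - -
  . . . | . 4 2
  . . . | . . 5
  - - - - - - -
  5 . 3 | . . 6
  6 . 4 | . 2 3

Step 1. [r6c2∈{1}] r6c2 is down to just 1 ⇒ r6c2=1.
Step 2. [r1c3∈{1,5}] across box 1, 1 lands solely at r1c3. So r1c3=1.
Step 3. [r3c2∈{3,5,6}] in row 3, 3 fits only at r3c2, so r3c2=3.
Step 4. [r4c2∈{2,4,6}] across col 2, 6 lands solely at r4c2 ⇒ r4c2=6.
Step 5. [r4c4∈{1}] nothing but 1 survives at r4c4 ⇒ r4c4=1.
Step 6. [r2c6∈{1,4}] in col 6, 1 fits only at r2c6, so r2c6=1.
Step 7. [r2c5∈{5}] nothing but 5 survives at r2c5. So r2c5=5.
Step 8. [r1c2∈{4,5}] row 1 places 5 nowhere but r1c2. So r1c2=5.
Step 9. [r3c1∈{1}] r3c1's peers cover all but 1. So r3c1=1.
Step 10. [r1c5∈{6}] r1c5 has the single candidate 6. So r1c5=6.
Step 11. [r5c2∈{2}] only 2 remains possible at r5c2, so r5c2=2.
Step 12. [r5c4∈{4}] r5c4 is down to just 4 ⇒ r5c4=4.
Step 13. [r4c3∈{2}] nothing but 2 survives at r4c3, so r4c3=2.
Step 14. [r4c5∈{3}] r4c5 is down to just 3, so r4c5=3.
Step 15. [r5c5∈{1}] nothing but 1 survives at r5c5. So r5c5=1.
Step 16. [r3c4∈{6}] nothing but 6 survives at r3c4 ⇒ r3c4=6.
Step 17. [r3c3∈{5}] r3c3 is down to just 5 ⇒ r3c3=5.
Step 18. [r4c1∈{4}] r4c1 is down to just 4, so r4c1=4.
Step 19. [r6c4∈{5}] r6c4 has the single candidate 5. So r6c4=5.
Step 20. [r1c6∈{4}] only 4 remains possible at r1c6, so r1c6=4.
Step 21. [r2c2∈{4}] nothing but 4 survives at r2c2. So r2c2=4.

Answer: 3 5 1 2 6 4 / 2 4 6 3 5 1 / 1 3 5 6 4 2 / 4 6 2 1 3 5 / 5 2 3 4 1 6 / 6 1 4 5 2 3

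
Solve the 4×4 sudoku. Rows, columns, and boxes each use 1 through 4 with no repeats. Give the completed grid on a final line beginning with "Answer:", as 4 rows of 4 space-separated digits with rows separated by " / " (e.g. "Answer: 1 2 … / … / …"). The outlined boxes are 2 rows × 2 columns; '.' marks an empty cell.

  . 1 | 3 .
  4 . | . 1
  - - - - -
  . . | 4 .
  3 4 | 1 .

Step 1. [r1c1∈{2}] r1c1's peers cover all but 2 ⇒ r1c1=2.
Step 2. [r3c2∈{2}] only 2 remains possible at r3c2, so r3c2=2.
Step 3. [r3c1∈{1}] only 1 remains possible at r3c1. So r3c1=1.
Step 4. [r4c4∈{2}] only 2 remains possible at r4c4. So r4c4=2.
Step 5. [r3c4∈{3}] r3c4's peers cover all but 3, so r3c4=3.
Step 6. [r1c4∈{4}] r1c4 is down to just 4 ⇒ r1c4=4.
Step 7. [r2c3∈{2}] r2c3's peers cover all but 2 ⇒ r2c3=2.
Step 8. [r2c2∈{3}] r2c2's peers cover all but 3. So r2c2=3.

Answer: 2 1 3 4 / 4 3 2 1 / 1 2 4 3 / 3 4 1 2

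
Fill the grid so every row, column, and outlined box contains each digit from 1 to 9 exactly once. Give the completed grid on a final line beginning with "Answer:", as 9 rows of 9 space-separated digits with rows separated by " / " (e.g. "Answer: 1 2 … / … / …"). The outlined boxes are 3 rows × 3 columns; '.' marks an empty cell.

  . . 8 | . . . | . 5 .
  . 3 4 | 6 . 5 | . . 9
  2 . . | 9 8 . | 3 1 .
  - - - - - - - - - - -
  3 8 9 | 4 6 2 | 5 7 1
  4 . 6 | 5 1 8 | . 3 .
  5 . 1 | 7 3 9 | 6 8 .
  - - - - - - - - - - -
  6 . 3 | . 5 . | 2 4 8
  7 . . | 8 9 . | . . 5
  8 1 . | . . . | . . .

Step 1. [r8c6∈{1,3,4,6}] row 8 places 3 nowhere but r8c6, so r8c6=3.
Step 2. [r1c7∈{4,7}] across col 7, 4 lands solely at r1c7. So r1c7=4.
Step 3. [r7c6∈{1,7}] 7 has one home in row 7: r7c6, so r7c6=7.
Step 4. [r3c3∈{5,7}] across col 3, 7 lands solely at r3c3, so r3c3=7.
Step 5. [r5c9∈{2}] r5c9 has the single candidate 2 ⇒ r5c9=2.
Step 6. [r9c4∈{2}] nothing but 2 survives at r9c4, so r9c4=2.
Step 7. [r9c6∈{4,6}] r9c6 is the only open cell in col 6 admitting 6, so r9c6=6.
Step 8. [r1c5∈{2,7}] 2 has one home in row 1: r1c5, so r1c5=2.
Step 9. [r1c9∈{6,7}] row 1 places 7 nowhere but r1c9, so r1c9=7.
Step 10. [r1c1∈{1,9}] across col 1, 9 lands solely at r1c1. So r1c1=9.
Step 11. [r1c4∈{1,3}] r1c4 is the only open cell in row 1 admitting 3 ⇒ r1c4=3.
Step 12. [r6c2∈{2}] r6c2's peers cover all but 2. So r6c2=2.
Step 13. [r9c8∈{9}] r9c8's peers cover all but 9 ⇒ r9c8=9.
Step 14. [r3c2∈{5,6}] across row 3, 5 lands solely at r3c2, so r3c2=5.
Step 15. [r8c8∈{6}] r8c8 is down to just 6, so r8c8=6.
Step 16. [r9c5∈{4}] r9c5 is down to just 4 ⇒ r9c5=4.
Step 17. [r1c6∈{1}] r1c6's peers cover all but 1, so r1c6=1.
Step 18. [r9c7∈{7}] r9c7's peers cover all but 7 ⇒ r9c7=7.
Step 19. [r8c7∈{1}] only 1 remains possible at r8c7 ⇒ r8c7=1.
Step 20. [r9c9∈{3}] nothing but 3 survives at r9c9. So r9c9=3.
Step 21. [r1c2∈{6}] only 6 remains possible at r1c2, so r1c2=6.
Step 22. [r6c9∈{4}] r6c9 is down to just 4. So r6c9=4.
Step 23. [r5c7∈{9}] r5c7 is down to just 9, so r5c7=9.
Step 24. [r2c7∈{8}] nothing but 8 survives at r2c7 ⇒ r2c7=8.
Step 25. [r7c2∈{9}] r7c2 has the single candidate 9, so r7c2=9.
Step 26. [r3c6∈{4}] nothing but 4 survives at r3c6, so r3c6=4.
Step 27. [r5c2∈{7}] r5c2 has the single candidate 7 ⇒ r5c2=7.
Step 28. [r8c3∈{2}] only 2 remains possible at r8c3, so r8c3=2.
Step 29. [r3c9∈{6}] nothing but 6 survives at r3c9. So r3c9=6.
Step 30. [r8c2∈{4}] r8c2 has the single candidate 4 ⇒ r8c2=4.
Step 31. [r9c3∈{5}] only 5 remains possible at r9c3. So r9c3=5.
Step 32. [r2c1∈{1}] only 1 remains possible at r2c1. So r2c1=1.
Step 33. [r2c8∈{2}] nothing but 2 survives at r2c8 ⇒ r2c8=2.
Step 34. [r7c4∈{1}] r7c4's peers cover all but 1 ⇒ r7c4=1.
Step 35. [r2c5∈{7}] r2c5's peers cover all but 7, so r2c5=7.

Answer: 9 6 8 3 2 1 4 5 7 / 1 3 4 6 7 5 8 2 9 / 2 5 7 9 8 4 3 1 6 / 3 8 9 4 6 2 5 7 1 / 4 7 6 5 1 8 9 3 2 / 5 2 1 7 3 9 6 8 4 / 6 9 3 1 5 7 2 4 8 / 7 4 2 8 9 3 1 6 5 / 8 1 5 2 4 6 7 9 3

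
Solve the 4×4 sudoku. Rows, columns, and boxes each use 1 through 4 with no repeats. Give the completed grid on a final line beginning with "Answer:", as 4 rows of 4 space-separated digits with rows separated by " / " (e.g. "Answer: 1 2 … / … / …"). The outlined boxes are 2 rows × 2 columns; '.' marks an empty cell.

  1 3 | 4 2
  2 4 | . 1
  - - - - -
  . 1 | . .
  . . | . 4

Step 1. [r3c4∈{3}] r3c4's peers cover all but 3, so r3c4=3.
Step 2. [r3c3∈{2}] r3c3's peers cover all but 2 ⇒ r3c3=2.
Step 3. [r2c3∈{3}] r2c3 has the single candidate 3 ⇒ r2c3=3.
Step 4. [r4c1∈{3}] only 3 remains possible at r4c1 ⇒ r4c1=3.
Step 5. [r3c1∈{4}] nothing but 4 survives at r3c1 ⇒ r3c1=4.
Step 6. [r4c3∈{1}] r4c3's peers cover all but 1. So r4c3=1.
Step 7. [r4c2∈{2}] nothing but 2 survives at r4c2, so r4c2=2.

Answer: 1 3 4 2 / 2 4 3 1 / 4 1 2 3 / 3 2 1 4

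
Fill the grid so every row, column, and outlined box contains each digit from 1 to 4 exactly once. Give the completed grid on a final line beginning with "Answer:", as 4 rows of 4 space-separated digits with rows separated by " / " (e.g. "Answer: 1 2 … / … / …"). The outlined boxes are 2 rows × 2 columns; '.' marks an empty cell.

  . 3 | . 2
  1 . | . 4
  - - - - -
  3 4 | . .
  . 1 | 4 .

Step 1. [r1c3∈{1}] r1c3 has the single candidate 1 ⇒ r1c3=1.
Step 2. [r3c4∈{1}] r3c4 has the single candidate 1, so r3c4=1.
Step 3. [r4c4∈{3}] only 3 remains possible at r4c4. So r4c4=3.
Step 4. [r4c1∈{2}] r4c1 has the single candidate 2 ⇒ r4c1=2.
Step 5. [r2c2∈{2}] r2c2 is down to just 2, so r2c2=2.
Step 6. [r1c1∈{4}] only 4 remains possible at r1c1 ⇒ r1c1=4.
Step 7. [r2c3∈{3}] only 3 remains possible at r2c3, so r2c3=3.
Step 8. [r3c3∈{2}] r3c3 has the single candidate 2. So r3c3=2.

Answer: 4 3 1 2 / 1 2 3 4 / 3 4 2 1 / 2 1 4 3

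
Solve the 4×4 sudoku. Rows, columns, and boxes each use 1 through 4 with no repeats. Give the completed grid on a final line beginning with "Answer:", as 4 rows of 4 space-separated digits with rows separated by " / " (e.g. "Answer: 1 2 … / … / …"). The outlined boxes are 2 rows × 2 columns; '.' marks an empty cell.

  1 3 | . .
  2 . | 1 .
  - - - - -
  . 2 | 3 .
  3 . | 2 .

Step 1. [r4c2∈{1,4}] 1 has one home in col 2: r4c2 ⇒ r4c2=1.
Step 2. [r4c4∈{4}] r4c4 is down to just 4. So r4c4=4.
Step 3. [r1c3∈{4}] nothing but 4 survives at r1c3 ⇒ r1c3=4.
Step 4. [r3c1∈{4}] r3c1 is down to just 4. So r3c1=4.
Step 5. [r1c4∈{2}] r1c4 has the single candidate 2, so r1c4=2.
Step 6. [r2c4∈{3}] r2c4 is down to just 3. So r2c4=3.
Step 7. [r3c4∈{1}] r3c4 has the single candidate 1, so r3c4=1.
Step 8. [r2c2∈{4}] nothing but 4 survives at r2c2 ⇒ r2c2=4.

Answer: 1 3 4 2 / 2 4 1 3 / 4 2 3 1 / 3 1 2 4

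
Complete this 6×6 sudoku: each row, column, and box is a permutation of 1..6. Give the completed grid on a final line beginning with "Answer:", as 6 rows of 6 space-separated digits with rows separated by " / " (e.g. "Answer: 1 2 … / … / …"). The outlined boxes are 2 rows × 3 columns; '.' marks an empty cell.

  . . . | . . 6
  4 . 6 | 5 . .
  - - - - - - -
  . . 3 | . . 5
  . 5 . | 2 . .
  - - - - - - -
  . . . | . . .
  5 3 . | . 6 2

Step 1. [r1c1∈{1,2,3}] r1c1 is the only open cell in col 1 admitting 3 ⇒ r1c1=3.
Step 2. [r5c4∈{1,3,4}] in col 4, 3 fits only at r5c4, so r5c4=3.
Step 3. [r3c4∈{1,4,6}] across col 4, 6 lands solely at r3c4 ⇒ r3c4=6.
Step 4. [r5c2∈{1,2,4,6}] 6 has one home in col 2: r5c2, so r5c2=6.
Step 5. [r3c2∈{1,2,4}] across col 2, 4 lands solely at r3c2, so r3c2=4.
Step 6. [r4c3∈{1}] r4c3 is down to just 1 ⇒ r4c3=1.
Step 7. [r6c4∈{1,4}] row 6 places 1 nowhere but r6c4, so r6c4=1.
Step 8. [r2c6∈{1,3}] col 6 places 1 nowhere but r2c6. So r2c6=1.
Step 9. [r5c6∈{4}] r5c6 is down to just 4 ⇒ r5c6=4.
Step 10. [r2c2∈{2}] only 2 remains possible at r2c2, so r2c2=2.
Step 11. [r4c5∈{3,4}] across row 4, 4 lands solely at r4c5. So r4c5=4.
Step 12. [r5c1∈{1,2}] row 5 places 1 nowhere but r5c1. So r5c1=1.
Step 13. [r1c5∈{2}] only 2 remains possible at r1c5. So r1c5=2.
Step 14. [r1c4∈{4}] only 4 remains possible at r1c4 ⇒ r1c4=4.
Step 15. [r2c5∈{3}] r2c5 has the single candidate 3, so r2c5=3.
Step 16. [r1c2∈{1}] only 1 remains possible at r1c2 ⇒ r1c2=1.
Step 17. [r5c3∈{2}] r5c3 has the single candidate 2 ⇒ r5c3=2.
Step 18. [r6c3∈{4}] nothing but 4 survives at r6c3. So r6c3=4.
Step 19. [r3c5∈{1}] r3c5 is down to just 1 ⇒ r3c5=1.
Step 20. [r4c6∈{3}] nothing but 3 survives at r4c6, so r4c6=3.
Step 21. [r4c1∈{6}] only 6 remains possible at r4c1. So r4c1=6.
Step 22. [r1c3∈{5}] r1c3 has the single candidate 5, so r1c3=5.
Step 23. [r3c1∈{2}] r3c1's peers cover all but 2, so r3c1=2.
Step 24. [r5c5∈{5}] only 5 remains possible at r5c5 ⇒ r5c5=5.

Answer: 3 1 5 4 2 6 / 4 2 6 5 3 1 / 2 4 3 6 1 5 / 6 5 1 2 4 3 / 1 6 2 3 5 4 / 5 3 4 1 6 2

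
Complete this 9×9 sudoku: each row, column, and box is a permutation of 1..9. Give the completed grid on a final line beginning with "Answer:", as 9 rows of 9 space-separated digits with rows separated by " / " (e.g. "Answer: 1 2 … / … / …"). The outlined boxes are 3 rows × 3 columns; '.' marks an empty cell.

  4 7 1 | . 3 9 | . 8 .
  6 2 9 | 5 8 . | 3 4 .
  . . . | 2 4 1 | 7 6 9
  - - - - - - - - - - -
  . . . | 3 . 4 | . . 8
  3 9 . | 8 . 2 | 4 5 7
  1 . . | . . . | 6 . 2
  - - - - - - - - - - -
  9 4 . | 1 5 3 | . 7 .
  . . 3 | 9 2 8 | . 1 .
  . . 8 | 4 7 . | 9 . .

Step 1. [r8c7∈{5}] r8c7 is down to just 5. So r8c7=5.
Step 2. [r5c3∈{6}] only 6 remains possible at r5c3. So r5c3=6.
Step 3. [r4c2∈{5}] r4c2 has the single candidate 5. So r4c2=5.
Step 4. [r9c8∈{2,3}] col 8 places 2 nowhere but r9c8 ⇒ r9c8=2.
Step 5. [r8c2∈{6}] r8c2 has the single candidate 6. So r8c2=6.
Step 6. [r6c5∈{9}] nothing but 9 survives at r6c5 ⇒ r6c5=9.
Step 7. [r4c1∈{2,7}] in col 1, 2 fits only at r4c1. So r4c1=2.
Step 8. [r6c4∈{7}] r6c4's peers cover all but 7. So r6c4=7.
Step 9. [r3c1∈{5,8}] in col 1, 8 fits only at r3c1 ⇒ r3c1=8.
Step 10. [r4c7∈{1}] r4c7's peers cover all but 1 ⇒ r4c7=1.
Step 11. [r7c9∈{6}] r7c9's peers cover all but 6. So r7c9=6.
Step 12. [r3c3∈{5}] r3c3 has the single candidate 5, so r3c3=5.
Step 13. [r9c1∈{5}] nothing but 5 survives at r9c1 ⇒ r9c1=5.
Step 14. [r8c9∈{4}] r8c9's peers cover all but 4 ⇒ r8c9=4.
Step 15. [r5c5∈{1}] r5c5 has the single candidate 1 ⇒ r5c5=1.
Step 16. [r9c9∈{3}] r9c9 is down to just 3. So r9c9=3.
Step 17. [r1c7∈{2}] r1c7 is down to just 2. So r1c7=2.
Step 18. [r9c2∈{1}] nothing but 1 survives at r9c2 ⇒ r9c2=1.
Step 19. [r6c3∈{4}] nothing but 4 survives at r6c3. So r6c3=4.
Step 20. [r9c6∈{6}] r9c6's peers cover all but 6, so r9c6=6.
Step 21. [r4c5∈{6}] nothing but 6 survives at r4c5 ⇒ r4c5=6.
Step 22. [r6c8∈{3}] nothing but 3 survives at r6c8 ⇒ r6c8=3.
Step 23. [r1c4∈{6}] r1c4's peers cover all but 6, so r1c4=6.
Step 24. [r2c6∈{7}] r2c6's peers cover all but 7. So r2c6=7.
Step 25. [r7c7∈{8}] r7c7 has the single candidate 8, so r7c7=8.
Step 26. [r8c1∈{7}] r8c1 has the single candidate 7 ⇒ r8c1=7.
Step 27. [r7c3∈{2}] r7c3 is down to just 2, so r7c3=2.
Step 28. [r2c9∈{1}] only 1 remains possible at r2c9 ⇒ r2c9=1.
Step 29. [r3c2∈{3}] r3c2 has the single candidate 3 ⇒ r3c2=3.
Step 30. [r4c8∈{9}] nothing but 9 survives at r4c8, so r4c8=9.
Step 31. [r1c9∈{5}] r1c9 has the single candidate 5 ⇒ r1c9=5.
Step 32. [r4c3∈{7}] r4c3's peers cover all but 7. So r4c3=7.
Step 33. [r6c2∈{8}] r6c2's peers cover all but 8, so r6c2=8.
Step 34. [r6c6∈{5}] r6c6 is down to just 5, so r6c6=5.

Answer: 4 7 1 6 3 9 2 8 5 / 6 2 9 5 8 7 3 4 1 / 8 3 5 2 4 1 7 6 9 / 2 5 7 3 6 4 1 9 8 / 3 9 6 8 1 2 4 5 7 / 1 8 4 7 9 5 6 3 2 / 9 4 2 1 5 3 8 7 6 / 7 6 3 9 2 8 5 1 4 / 5 1 8 4 7 6 9 2 3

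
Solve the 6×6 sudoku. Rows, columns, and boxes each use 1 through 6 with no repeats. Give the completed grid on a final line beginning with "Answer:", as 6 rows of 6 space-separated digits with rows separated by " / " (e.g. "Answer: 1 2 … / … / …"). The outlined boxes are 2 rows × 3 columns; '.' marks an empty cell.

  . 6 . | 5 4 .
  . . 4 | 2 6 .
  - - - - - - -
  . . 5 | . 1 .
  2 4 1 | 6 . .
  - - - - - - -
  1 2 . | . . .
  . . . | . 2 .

Step 1. [r1c1∈{3}] r1c1 has the single candidate 3, so r1c1=3.
Step 2. [r2c6∈{1,3}] row 2 places 3 nowhere but r2c6, so r2c6=3.
Step 3. [r6c1∈{4,5,6}] across col 1, 4 lands solely at r6c1, so r6c1=4.
Step 4. [r6c2∈{3,5}] across box 5, 5 lands solely at r6c2 ⇒ r6c2=5.
Step 5. [r4c5∈{3,5}] r4c5 is the only open cell in row 4 admitting 3. So r4c5=3.
Step 6. [r3c4∈{4}] nothing but 4 survives at r3c4. So r3c4=4.
Step 7. [r5c6∈{4,5,6}] row 5 places 4 nowhere but r5c6 ⇒ r5c6=4.
Step 8. [r6c6∈{1,6}] in col 6, 6 fits only at r6c6, so r6c6=6.
Step 9. [r5c4∈{3}] only 3 remains possible at r5c4 ⇒ r5c4=3.
Step 10. [r3c6∈{2}] r3c6 has the single candidate 2, so r3c6=2.
Step 11. [r5c5∈{5}] r5c5 is down to just 5 ⇒ r5c5=5.
Step 12. [r3c2∈{3}] r3c2's peers cover all but 3. So r3c2=3.
Step 13. [r4c6∈{5}] nothing but 5 survives at r4c6. So r4c6=5.
Step 14. [r1c3∈{2}] r1c3's peers cover all but 2 ⇒ r1c3=2.
Step 15. [r2c2∈{1}] nothing but 1 survives at r2c2, so r2c2=1.
Step 16. [r6c3∈{3}] r6c3's peers cover all but 3, so r6c3=3.
Step 17. [r2c1∈{5}] only 5 remains possible at r2c1, so r2c1=5.
Step 18. [r1c6∈{1}] r1c6 has the single candidate 1. So r1c6=1.
Step 19. [r5c3∈{6}] r5c3 is down to just 6 ⇒ r5c3=6.
Step 20. [r3c1∈{6}] only 6 remains possible at r3c1, so r3c1=6.
Step 21. [r6c4∈{1}] r6c4's peers cover all but 1, so r6c4=1.

Answer: 3 6 2 5 4 1 / 5 1 4 2 6 3 / 6 3 5 4 1 2 / 2 4 1 6 3 5 / 1 2 6 3 5 4 / 4 5 3 1 2 6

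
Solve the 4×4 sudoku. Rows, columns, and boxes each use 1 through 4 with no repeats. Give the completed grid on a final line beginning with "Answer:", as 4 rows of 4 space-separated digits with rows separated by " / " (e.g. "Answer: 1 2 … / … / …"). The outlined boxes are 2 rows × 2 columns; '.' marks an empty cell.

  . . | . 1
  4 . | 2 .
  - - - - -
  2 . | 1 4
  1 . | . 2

Step 1. [r3c2∈{3}] only 3 remains possible at r3c2 ⇒ r3c2=3.
Step 2. [r4c3∈{3}] r4c3 is down to just 3 ⇒ r4c3=3.
Step 3. [r2c2∈{1}] r2c2's peers cover all but 1. So r2c2=1.
Step 4. [r1c1∈{3}] r1c1's peers cover all but 3 ⇒ r1c1=3.
Step 5. [r1c2∈{2}] r1c2 is down to just 2, so r1c2=2.
Step 6. [r4c2∈{4}] r4c2 is down to just 4 ⇒ r4c2=4.
Step 7. [r2c4∈{3}] r2c4's peers cover all but 3 ⇒ r2c4=3.
Step 8. [r1c3∈{4}] nothing but 4 survives at r1c3. So r1c3=4.

Answer: 3 2 4 1 / 4 1 2 3 / 2 3 1 4 / 1 4 3 2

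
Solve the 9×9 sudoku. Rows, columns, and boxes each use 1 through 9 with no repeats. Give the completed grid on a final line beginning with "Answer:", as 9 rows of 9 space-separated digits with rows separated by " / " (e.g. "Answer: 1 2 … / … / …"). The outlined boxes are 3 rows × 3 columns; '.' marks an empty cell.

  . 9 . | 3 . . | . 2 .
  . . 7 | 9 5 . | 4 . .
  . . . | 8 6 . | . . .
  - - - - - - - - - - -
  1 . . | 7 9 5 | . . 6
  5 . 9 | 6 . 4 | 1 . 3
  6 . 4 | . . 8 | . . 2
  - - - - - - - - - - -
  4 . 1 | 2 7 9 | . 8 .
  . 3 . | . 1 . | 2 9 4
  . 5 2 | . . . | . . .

Step 1. [r1c1∈{8}] nothing but 8 survives at r1c1. So r1c1=8.
Step 2. [r5c8∈{7}] r5c8 has the single candidate 7, so r5c8=7.
Step 3. [r7c7∈{3,5,6}] row 7 places 3 nowhere but r7c7. So r7c7=3.
Step 4. [r4c2∈{2,8}] across row 4, 2 lands solely at r4c2 ⇒ r4c2=2.
Step 5. [r3c9∈{1,5,7,9}] in col 9, 9 fits only at r3c9, so r3c9=9.
Step 6. [r8c3∈{6,8}] in row 8, 8 fits only at r8c3, so r8c3=8.
Step 7. [r1c3∈{5,6}] in col 3, 6 fits only at r1c3. So r1c3=6.
Step 8. [r2c2∈{1}] r2c2 has the single candidate 1 ⇒ r2c2=1.
Step 9. [r9c7∈{6,7}] 6 has one home in col 7: r9c7 ⇒ r9c7=6.
Step 10. [r3c3∈{3,5}] r3c3 is the only open cell in col 3 admitting 5. So r3c3=5.
Step 11. [r9c9∈{1,7}] across box 9, 7 lands solely at r9c9 ⇒ r9c9=7.
Step 12. [r1c9∈{1,5}] across col 9, 1 lands solely at r1c9, so r1c9=1.
Step 13. [r3c6∈{1,2,7}] in row 3, 1 fits only at r3c6, so r3c6=1.
Step 14. [r1c7∈{5,7}] across row 1, 5 lands solely at r1c7, so r1c7=5.
Step 15. [r3c1∈{2,3}] in row 3, 2 fits only at r3c1 ⇒ r3c1=2.
Step 16. [r9c5∈{3,4,8}] r9c5 is the only open cell in row 9 admitting 8, so r9c5=8.
Step 17. [r2c8∈{3,6}] across row 2, 6 lands solely at r2c8, so r2c8=6.
Step 18. [r1c6∈{7}] r1c6's peers cover all but 7 ⇒ r1c6=7.
Step 19. [r9c4∈{4}] r9c4 has the single candidate 4. So r9c4=4.
Step 20. [r4c8∈{4}] r4c8 has the single candidate 4. So r4c8=4.
Step 21. [r2c6∈{2}] only 2 remains possible at r2c6, so r2c6=2.
Step 22. [r9c6∈{3}] nothing but 3 survives at r9c6 ⇒ r9c6=3.
Step 23. [r6c7∈{9}] r6c7's peers cover all but 9. So r6c7=9.
Step 24. [r6c4∈{1}] r6c4 is down to just 1, so r6c4=1.
Step 25. [r2c9∈{8}] r2c9 has the single candidate 8, so r2c9=8.
Step 26. [r9c1∈{9}] r9c1 has the single candidate 9, so r9c1=9.
Step 27. [r3c2∈{4}] only 4 remains possible at r3c2 ⇒ r3c2=4.
Step 28. [r9c8∈{1}] nothing but 1 survives at r9c8. So r9c8=1.
Step 29. [r4c7∈{8}] r4c7 is down to just 8, so r4c7=8.
Step 30. [r8c1∈{7}] r8c1's peers cover all but 7. So r8c1=7.
Step 31. [r6c2∈{7}] r6c2 has the single candidate 7, so r6c2=7.
Step 32. [r7c2∈{6}] only 6 remains possible at r7c2 ⇒ r7c2=6.
Step 33. [r3c7∈{7}] r3c7 is down to just 7. So r3c7=7.
Step 34. [r7c9∈{5}] r7c9 has the single candidate 5 ⇒ r7c9=5.
Step 35. [r8c6∈{6}] r8c6 has the single candidate 6. So r8c6=6.
Step 36. [r1c5∈{4}] r1c5's peers cover all but 4 ⇒ r1c5=4.
Step 37. [r5c2∈{8}] nothing but 8 survives at r5c2, so r5c2=8.
Step 38. [r6c5∈{3}] r6c5 has the single candidate 3. So r6c5=3.
Step 39. [r5c5∈{2}] nothing but 2 survives at r5c5, so r5c5=2.
Step 40. [r2c1∈{3}] r2c1's peers cover all but 3. So r2c1=3.
Step 41. [r6c8∈{5}] r6c8 is down to just 5 ⇒ r6c8=5.
Step 42. [r3c8∈{3}] r3c8's peers cover all but 3. So r3c8=3.
Step 43. [r4c3∈{3}] r4c3 has the single candidate 3, so r4c3=3.
Step 44. [r8c4∈{5}] only 5 remains possible at r8c4, so r8c4=5.

Answer: 8 9 6 3 4 7 5 2 1 / 3 1 7 9 5 2 4 6 8 / 2 4 5 8 6 1 7 3 9 / 1 2 3 7 9 5 8 4 6 / 5 8 9 6 2 4 1 7 3 / 6 7 4 1 3 8 9 5 2 / 4 6 1 2 7 9 3 8 5 / 7 3 8 5 1 6 2 9 4 / 9 5 2 4 8 3 6 1 7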